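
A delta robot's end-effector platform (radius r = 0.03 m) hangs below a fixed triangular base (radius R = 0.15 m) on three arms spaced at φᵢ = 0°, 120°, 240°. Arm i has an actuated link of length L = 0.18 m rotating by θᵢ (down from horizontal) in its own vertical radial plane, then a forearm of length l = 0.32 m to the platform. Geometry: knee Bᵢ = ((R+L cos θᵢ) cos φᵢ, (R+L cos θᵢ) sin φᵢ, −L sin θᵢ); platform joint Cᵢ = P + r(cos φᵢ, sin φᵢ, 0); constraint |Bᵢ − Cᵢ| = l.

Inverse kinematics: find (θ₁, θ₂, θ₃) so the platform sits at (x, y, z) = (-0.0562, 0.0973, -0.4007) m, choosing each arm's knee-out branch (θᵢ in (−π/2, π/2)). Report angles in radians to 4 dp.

φ1=0.0° → target in arm frame (-0.0562, 0.0973)
  A=0.1762, B=-0.4007, C=(l²−L²−A²−y'²−z²)/(2L)=-0.3641
  γ=atan2(-0.4007,0.1762)=-1.1565;  ψ=arccos(-0.8318)=2.5531;  θ1=γ+ψ≈1.3966
rotate P by −φ2: (0.1124, 0.0000, -0.4007)
  e−x'=0.0076;  (l²−L²−(e−x')²−y'²−z²)/2L = -0.2517
  √(A²+B²)=0.4008;  θ2 = -1.5517+2.2499 ≈ 0.6981
rotate P by −φ3: (-0.0562, -0.0973, -0.4007)
  A cos θ + B sin θ = C:  0.1762·cos θ + -0.4007·sin θ = -0.3641
  √(A²+B²)=0.4377;  θ3 = -1.1566+2.5531 ≈ 1.3965

θ₁ = 1.3966, θ₂ = 0.6981, θ₃ = 1.3965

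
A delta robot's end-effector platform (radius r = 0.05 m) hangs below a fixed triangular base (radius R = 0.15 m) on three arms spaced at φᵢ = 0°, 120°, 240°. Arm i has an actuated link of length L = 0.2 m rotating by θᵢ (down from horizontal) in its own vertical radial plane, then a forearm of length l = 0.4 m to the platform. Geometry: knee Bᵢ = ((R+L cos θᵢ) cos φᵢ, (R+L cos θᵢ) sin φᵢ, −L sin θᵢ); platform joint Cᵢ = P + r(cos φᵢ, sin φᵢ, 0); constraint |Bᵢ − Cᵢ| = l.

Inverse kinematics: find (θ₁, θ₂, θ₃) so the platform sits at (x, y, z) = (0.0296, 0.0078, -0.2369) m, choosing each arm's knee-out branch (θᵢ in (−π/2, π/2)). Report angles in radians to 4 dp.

φ1=0.0° → target in arm frame (0.0296, 0.0078)
  A cos θ + B sin θ = C:  0.0704·cos θ + -0.2369·sin θ = 0.1472
  γ=atan2(-0.2369,0.0704)=-1.2819;  ψ=arccos(0.5954)=0.9330;  θ1=γ+ψ≈-0.3489
φ2=120.0° → target in arm frame (-0.0080, -0.0295)
  A cos θ + B sin θ = C:  0.1080·cos θ + -0.2369·sin θ = 0.1283
  √(A²+B²)=0.2604;  θ2 = -1.1429+1.0554 ≈ -0.0875
rotate P by −φ3: (-0.0216, 0.0217, -0.2369)
  A=0.1216, B=-0.2369, C=(l²−L²−A²−y'²−z²)/(2L)=0.1216
  θ3 = atan2(B,A) + arccos(C/0.2663) = -0.0001

θ₁ = -0.3489, θ₂ = -0.0875, θ₃ = -0.0001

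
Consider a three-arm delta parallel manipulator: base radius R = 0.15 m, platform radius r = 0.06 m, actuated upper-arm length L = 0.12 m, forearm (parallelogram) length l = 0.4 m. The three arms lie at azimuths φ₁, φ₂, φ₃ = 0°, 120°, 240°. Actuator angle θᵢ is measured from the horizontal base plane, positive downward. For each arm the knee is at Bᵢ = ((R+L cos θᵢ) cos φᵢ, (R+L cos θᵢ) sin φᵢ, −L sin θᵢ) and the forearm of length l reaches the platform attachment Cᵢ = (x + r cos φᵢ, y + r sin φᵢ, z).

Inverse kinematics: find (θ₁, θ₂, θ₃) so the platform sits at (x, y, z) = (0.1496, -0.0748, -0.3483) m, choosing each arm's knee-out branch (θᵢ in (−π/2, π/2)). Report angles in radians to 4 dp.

arm 1 (φ=0.0°): x'=0.1496, y'=-0.0748
  e−x'=-0.0596;  (l²−L²−(e−x')²−y'²−z²)/2L = 0.0631
  γ=atan2(-0.3483,-0.0596)=-1.7403;  ψ=arccos(0.1785)=1.3913;  θ1=γ+ψ≈-0.3490
rotate P by −φ2: (-0.1396, -0.0922, -0.3483)
  A cos θ + B sin θ = C:  0.2296·cos θ + -0.3483·sin θ = -0.1538
  √(A²+B²)=0.4172;  θ2 = -0.9880+1.9484 ≈ 0.9604
arm 3 (φ=240.0°): x'=-0.0100, y'=0.1670
  e−x'=0.1000;  (l²−L²−(e−x')²−y'²−z²)/2L = -0.0566
  θ3 = atan2(B,A) + arccos(C/0.3624) = 0.4366

θ₁ = -0.3490, θ₂ = 0.9604, θ₃ = 0.4366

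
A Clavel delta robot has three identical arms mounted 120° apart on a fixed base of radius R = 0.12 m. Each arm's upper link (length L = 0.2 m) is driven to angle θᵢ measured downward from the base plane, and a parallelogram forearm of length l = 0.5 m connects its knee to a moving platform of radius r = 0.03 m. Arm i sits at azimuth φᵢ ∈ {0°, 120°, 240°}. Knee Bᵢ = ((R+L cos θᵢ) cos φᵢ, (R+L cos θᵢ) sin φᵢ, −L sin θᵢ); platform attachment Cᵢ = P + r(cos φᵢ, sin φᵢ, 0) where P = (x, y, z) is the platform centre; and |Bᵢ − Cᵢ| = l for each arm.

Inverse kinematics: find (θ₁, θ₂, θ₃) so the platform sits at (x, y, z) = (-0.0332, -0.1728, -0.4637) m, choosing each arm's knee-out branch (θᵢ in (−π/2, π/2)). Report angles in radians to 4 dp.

arm 1 (φ=0.0°): x'=-0.0332, y'=-0.1728
  e−x'=0.1232;  (l²−L²−(e−x')²−y'²−z²)/2L = -0.1251
  √(A²+B²)=0.4798;  θ1 = -1.3111+1.8347 ≈ 0.5236
rotate P by −φ2: (-0.1330, 0.1152, -0.4637)
  e−x'=0.2230;  (l²−L²−(e−x')²−y'²−z²)/2L = -0.1701
  θ2 = atan2(B,A) + arccos(C/0.5146) = 0.7852
φ3=240.0° → target in arm frame (0.1662, 0.0576)
  A cos θ + B sin θ = C:  -0.0762·cos θ + -0.4637·sin θ = -0.0354
  γ=atan2(-0.4637,-0.0762)=-1.7338;  ψ=arccos(-0.0753)=1.6462;  θ3=γ+ψ≈-0.0876

θ₁ = 0.5236, θ₂ = 0.7852, θ₃ = -0.0876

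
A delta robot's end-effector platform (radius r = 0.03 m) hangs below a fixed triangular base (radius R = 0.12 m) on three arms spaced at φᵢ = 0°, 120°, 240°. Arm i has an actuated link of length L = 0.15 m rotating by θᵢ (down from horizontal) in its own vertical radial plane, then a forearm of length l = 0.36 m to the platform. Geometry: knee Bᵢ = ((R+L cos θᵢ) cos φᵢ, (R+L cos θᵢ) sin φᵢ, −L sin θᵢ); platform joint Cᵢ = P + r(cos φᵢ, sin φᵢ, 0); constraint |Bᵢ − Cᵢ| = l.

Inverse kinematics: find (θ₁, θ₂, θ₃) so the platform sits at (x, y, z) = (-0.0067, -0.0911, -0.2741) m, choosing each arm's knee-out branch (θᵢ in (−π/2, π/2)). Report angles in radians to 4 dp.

arm 1 (φ=0.0°): x'=-0.0067, y'=-0.0911
  A cos θ + B sin θ = C:  0.0967·cos θ + -0.2741·sin θ = 0.0477
  θ1 = atan2(B,A) + arccos(C/0.2907) = 0.1742
arm 2 (φ=120.0°): x'=-0.0755, y'=0.0514
  A cos θ + B sin θ = C:  0.1655·cos θ + -0.2741·sin θ = 0.0064
  θ2 = atan2(B,A) + arccos(C/0.3202) = 0.5233
arm 3 (φ=240.0°): x'=0.0822, y'=0.0397
  e−x'=0.0078;  (l²−L²−(e−x')²−y'²−z²)/2L = 0.1011
  γ=atan2(-0.2741,0.0078)=-1.5425;  ψ=arccos(0.3687)=1.1932;  θ3=γ+ψ≈-0.3493

θ₁ = 0.1742, θ₂ = 0.5233, θ₃ = -0.3493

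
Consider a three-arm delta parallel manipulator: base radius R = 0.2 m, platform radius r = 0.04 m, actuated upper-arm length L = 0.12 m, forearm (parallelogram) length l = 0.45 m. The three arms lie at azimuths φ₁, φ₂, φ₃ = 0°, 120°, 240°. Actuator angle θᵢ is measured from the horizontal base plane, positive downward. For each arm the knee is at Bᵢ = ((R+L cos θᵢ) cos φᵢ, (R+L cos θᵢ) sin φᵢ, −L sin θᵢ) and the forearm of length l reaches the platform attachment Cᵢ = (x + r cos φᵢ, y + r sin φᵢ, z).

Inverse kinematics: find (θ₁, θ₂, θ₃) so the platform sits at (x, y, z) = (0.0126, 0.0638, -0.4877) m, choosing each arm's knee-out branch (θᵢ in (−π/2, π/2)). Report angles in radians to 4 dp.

rotate P by −φ1: (0.0126, 0.0638, -0.4877)
  e−x'=0.1474;  (l²−L²−(e−x')²−y'²−z²)/2L = -0.3148
  √(A²+B²)=0.5095;  θ1 = -1.2773+2.2368 ≈ 0.9595
arm 2 (φ=120.0°): x'=0.0490, y'=-0.0428
  A cos θ + B sin θ = C:  0.1110·cos θ + -0.4877·sin θ = -0.2663
  θ2 = atan2(B,A) + arccos(C/0.5002) = 0.7854
φ3=240.0° → target in arm frame (-0.0616, -0.0210)
  A=0.2216, B=-0.4877, C=(l²−L²−A²−y'²−z²)/(2L)=-0.4137
  γ=atan2(-0.4877,0.2216)=-1.1444;  ψ=arccos(-0.7722)=2.4531;  θ3=γ+ψ≈1.3087

θ₁ = 0.9595, θ₂ = 0.7854, θ₃ = 1.3087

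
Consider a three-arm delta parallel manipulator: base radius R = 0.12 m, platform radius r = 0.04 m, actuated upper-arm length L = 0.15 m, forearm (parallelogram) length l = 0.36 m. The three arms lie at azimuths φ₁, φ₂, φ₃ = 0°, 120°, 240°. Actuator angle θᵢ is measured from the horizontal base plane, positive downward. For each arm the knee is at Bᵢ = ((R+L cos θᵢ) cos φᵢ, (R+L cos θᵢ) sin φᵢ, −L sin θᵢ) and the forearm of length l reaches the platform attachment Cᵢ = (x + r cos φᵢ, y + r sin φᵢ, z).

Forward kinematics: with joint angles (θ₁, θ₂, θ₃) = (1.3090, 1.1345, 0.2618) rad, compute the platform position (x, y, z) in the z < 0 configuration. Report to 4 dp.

(-0.1107, -0.1257, -0.3921)

arm 1 at φ=0.0°: e+L cos θ1 = 0.1188;  O1 = (0.1188, 0.0000, -0.1449)
O2 = (0.1434·cos120.0°, 0.1434·sin120.0°, -0.1359) = (-0.0717, 0.1242, -0.1359)
O3 = (0.2249·cos240.0°, 0.2249·sin240.0°, -0.0388) = (-0.1124, -0.1948, -0.0388)
eliminate P² terms by subtracting sphere 1 from 2 and 3
plane₁₂: -0.3810x+0.2484y+0.0179z = 0.0039
Cramer: x(z) = -0.0218+0.2266z;  y(z) = -0.0177+0.2756z
sphere 1 gives Az²+Bz+C=0 with A=1.1273, B=0.2163, C=-0.0885;  B²−4AC=0.4459;  roots -0.3921, 0.2002;  negative root z = -0.3921
x = -0.1107, y = -0.1257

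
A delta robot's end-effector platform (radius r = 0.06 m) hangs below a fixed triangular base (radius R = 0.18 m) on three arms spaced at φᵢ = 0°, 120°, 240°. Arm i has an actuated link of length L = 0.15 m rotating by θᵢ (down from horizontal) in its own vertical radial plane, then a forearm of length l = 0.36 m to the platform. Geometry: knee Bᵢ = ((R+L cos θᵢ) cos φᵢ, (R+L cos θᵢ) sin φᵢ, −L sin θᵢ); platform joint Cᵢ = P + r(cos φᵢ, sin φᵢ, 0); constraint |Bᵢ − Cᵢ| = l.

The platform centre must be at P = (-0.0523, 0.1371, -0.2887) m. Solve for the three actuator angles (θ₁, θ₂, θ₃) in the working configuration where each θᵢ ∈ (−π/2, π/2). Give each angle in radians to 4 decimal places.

arm 1 (φ=0.0°): x'=-0.0523, y'=0.1371
  e−x'=0.1723;  (l²−L²−(e−x')²−y'²−z²)/2L = -0.0824
  √(A²+B²)=0.3362;  θ1 = -1.0327+1.8185 ≈ 0.7858
arm 2 (φ=120.0°): x'=0.1449, y'=-0.0233
  e−x'=-0.0249;  (l²−L²−(e−x')²−y'²−z²)/2L = 0.0753
  γ=atan2(-0.2887,-0.0249)=-1.6568;  ψ=arccos(0.2599)=1.3079;  θ2=γ+ψ≈-0.3489
rotate P by −φ3: (-0.0926, -0.1138, -0.2887)
  e−x'=0.2126;  (l²−L²−(e−x')²−y'²−z²)/2L = -0.1147
  √(A²+B²)=0.3585;  θ3 = -0.9361+1.8963 ≈ 0.9602

θ₁ = 0.7858, θ₂ = -0.3489, θ₃ = 0.9602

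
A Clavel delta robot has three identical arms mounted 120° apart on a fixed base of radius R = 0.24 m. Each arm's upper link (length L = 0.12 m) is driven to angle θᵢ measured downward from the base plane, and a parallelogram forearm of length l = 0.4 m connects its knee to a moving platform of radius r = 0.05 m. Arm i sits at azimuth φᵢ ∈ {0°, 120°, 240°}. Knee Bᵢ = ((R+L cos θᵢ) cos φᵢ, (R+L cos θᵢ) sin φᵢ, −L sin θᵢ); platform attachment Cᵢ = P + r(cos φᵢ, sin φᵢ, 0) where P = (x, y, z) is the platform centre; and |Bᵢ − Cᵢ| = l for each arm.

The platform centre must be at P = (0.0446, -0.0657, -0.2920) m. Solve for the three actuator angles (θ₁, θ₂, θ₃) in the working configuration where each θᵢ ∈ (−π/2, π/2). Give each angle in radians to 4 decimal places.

arm 1 (φ=0.0°): x'=0.0446, y'=-0.0657
  A=0.1454, B=-0.2920, C=(l²−L²−A²−y'²−z²)/(2L)=0.1453
  θ1 = atan2(B,A) + arccos(C/0.3262) = 0.0003
φ2=120.0° → target in arm frame (-0.0792, -0.0058)
  A cos θ + B sin θ = C:  0.2692·cos θ + -0.2920·sin θ = -0.0507
  √(A²+B²)=0.3972;  θ2 = -0.8260+1.6988 ≈ 0.8728
φ3=240.0° → target in arm frame (0.0346, 0.0715)
  A cos θ + B sin θ = C:  0.1554·cos θ + -0.2920·sin θ = 0.1295
  θ3 = atan2(B,A) + arccos(C/0.3308) = 0.0868

θ₁ = 0.0003, θ₂ = 0.8728, θ₃ = 0.0868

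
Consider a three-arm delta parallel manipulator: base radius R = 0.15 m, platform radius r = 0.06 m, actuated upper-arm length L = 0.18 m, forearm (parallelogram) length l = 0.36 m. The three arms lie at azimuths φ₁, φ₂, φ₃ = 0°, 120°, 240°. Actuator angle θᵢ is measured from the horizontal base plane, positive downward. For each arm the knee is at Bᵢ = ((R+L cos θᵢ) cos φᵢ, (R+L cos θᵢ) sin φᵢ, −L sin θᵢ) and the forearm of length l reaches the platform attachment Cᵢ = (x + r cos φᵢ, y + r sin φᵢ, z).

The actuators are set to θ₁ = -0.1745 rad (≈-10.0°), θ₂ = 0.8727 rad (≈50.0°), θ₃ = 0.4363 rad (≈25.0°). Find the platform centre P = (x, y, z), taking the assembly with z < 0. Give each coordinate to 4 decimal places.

(0.1172, -0.0628, -0.2899)

arm 1 at φ=0.0°: e+L cos θ1 = 0.2673;  O1 = (0.2673, 0.0000, 0.0313)
arm 2 at φ=120.0°: e+L cos θ2 = 0.2057;  O2 = (-0.1028, 0.1781, -0.1379)
arm 3 at φ=240.0°: e+L cos θ3 = 0.2531;  O3 = (-0.1266, -0.2192, -0.0761)
eliminate P² terms by subtracting sphere 1 from 2 and 3
[-0.7402 0.3563 -0.3383]·P = -0.0111;  [-0.7877 -0.4384 -0.2146]·P = -0.0025
det = 0.6052;  x = 0.0095+-0.3714z,  y = -0.0113+0.1778z
into |P−O₁|² = l²: 1.1696z² + 0.1249z + -0.0621 = 0;  Δ = 0.3060;  z = -0.2899 or 0.1831 → z<0 root = -0.2899
x = 0.1172, y = -0.0628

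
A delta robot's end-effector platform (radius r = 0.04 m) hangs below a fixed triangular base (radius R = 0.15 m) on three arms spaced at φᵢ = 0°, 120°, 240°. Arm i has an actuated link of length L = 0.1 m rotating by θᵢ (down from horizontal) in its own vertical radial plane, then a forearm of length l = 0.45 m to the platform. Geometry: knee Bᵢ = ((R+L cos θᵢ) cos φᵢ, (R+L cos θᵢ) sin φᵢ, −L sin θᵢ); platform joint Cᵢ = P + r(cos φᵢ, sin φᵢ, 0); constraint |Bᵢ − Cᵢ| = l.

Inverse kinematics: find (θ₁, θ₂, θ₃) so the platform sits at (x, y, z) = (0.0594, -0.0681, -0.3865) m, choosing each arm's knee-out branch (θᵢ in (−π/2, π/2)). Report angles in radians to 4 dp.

arm 1 (φ=0.0°): x'=0.0594, y'=-0.0681
  A=0.0506, B=-0.3865, C=(l²−L²−A²−y'²−z²)/(2L)=0.1796
  γ=atan2(-0.3865,0.0506)=-1.4406;  ψ=arccos(0.4607)=1.0920;  θ1=γ+ψ≈-0.3487
rotate P by −φ2: (-0.0887, -0.0174, -0.3865)
  e−x'=0.1987;  (l²−L²−(e−x')²−y'²−z²)/2L = 0.0167
  √(A²+B²)=0.4346;  θ2 = -1.0960+1.5323 ≈ 0.4363
φ3=240.0° → target in arm frame (0.0293, 0.0855)
  e−x'=0.0807;  (l²−L²−(e−x')²−y'²−z²)/2L = 0.1465
  γ=atan2(-0.3865,0.0807)=-1.3649;  ψ=arccos(0.3709)=1.1908;  θ3=γ+ψ≈-0.1741

θ₁ = -0.3487, θ₂ = 0.4363, θ₃ = -0.1741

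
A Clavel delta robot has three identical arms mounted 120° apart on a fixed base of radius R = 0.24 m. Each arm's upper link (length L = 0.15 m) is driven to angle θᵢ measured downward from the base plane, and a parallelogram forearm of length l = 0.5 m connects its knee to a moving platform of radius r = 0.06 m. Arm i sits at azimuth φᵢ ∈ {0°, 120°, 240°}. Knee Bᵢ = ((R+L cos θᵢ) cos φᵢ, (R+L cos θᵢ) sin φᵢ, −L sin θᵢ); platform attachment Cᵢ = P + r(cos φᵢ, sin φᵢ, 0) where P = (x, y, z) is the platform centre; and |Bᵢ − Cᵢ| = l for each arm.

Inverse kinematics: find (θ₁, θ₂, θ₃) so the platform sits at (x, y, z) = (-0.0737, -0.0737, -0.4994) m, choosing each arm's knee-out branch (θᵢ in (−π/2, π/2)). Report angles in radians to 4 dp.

θ₁ = 1.0472, θ₂ = 0.8728, θ₃ = 0.3493

φ1=0.0° → target in arm frame (-0.0737, -0.0737)
  e−x'=0.2537;  (l²−L²−(e−x')²−y'²−z²)/2L = -0.3057
  θ1 = atan2(B,A) + arccos(C/0.5601) = 1.0472
arm 2 (φ=120.0°): x'=-0.0270, y'=0.1007
  A cos θ + B sin θ = C:  0.2070·cos θ + -0.4994·sin θ = -0.2496
  θ2 = atan2(B,A) + arccos(C/0.5406) = 0.8728
arm 3 (φ=240.0°): x'=0.1007, y'=-0.0270
  A=0.0793, B=-0.4994, C=(l²−L²−A²−y'²−z²)/(2L)=-0.0964
  γ=atan2(-0.4994,0.0793)=-1.4133;  ψ=arccos(-0.1906)=1.7626;  θ3=γ+ψ≈0.3493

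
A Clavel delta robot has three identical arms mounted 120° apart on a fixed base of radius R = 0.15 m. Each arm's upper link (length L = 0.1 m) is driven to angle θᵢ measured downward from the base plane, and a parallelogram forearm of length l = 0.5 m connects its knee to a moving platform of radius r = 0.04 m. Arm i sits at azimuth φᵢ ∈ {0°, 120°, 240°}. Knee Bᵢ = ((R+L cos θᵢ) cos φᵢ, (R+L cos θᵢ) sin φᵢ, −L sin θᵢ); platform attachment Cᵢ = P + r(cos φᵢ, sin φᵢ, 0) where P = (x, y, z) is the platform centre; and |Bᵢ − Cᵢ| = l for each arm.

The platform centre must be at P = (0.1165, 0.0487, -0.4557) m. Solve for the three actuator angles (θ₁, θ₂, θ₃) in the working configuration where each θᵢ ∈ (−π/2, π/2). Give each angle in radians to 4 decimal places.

rotate P by −φ1: (0.1165, 0.0487, -0.4557)
  A=-0.0065, B=-0.4557, C=(l²−L²−A²−y'²−z²)/(2L)=0.1496
  γ=atan2(-0.4557,-0.0065)=-1.5851;  ψ=arccos(0.3283)=1.2363;  θ1=γ+ψ≈-0.3488
arm 2 (φ=120.0°): x'=-0.0161, y'=-0.1252
  A=0.1261, B=-0.4557, C=(l²−L²−A²−y'²−z²)/(2L)=0.0038
  √(A²+B²)=0.4728;  θ2 = -1.3009+1.5628 ≈ 0.2619
rotate P by −φ3: (-0.1004, 0.0765, -0.4557)
  A cos θ + B sin θ = C:  0.2104·cos θ + -0.4557·sin θ = -0.0890
  √(A²+B²)=0.5019;  θ3 = -1.1382+1.7491 ≈ 0.6108

θ₁ = -0.3488, θ₂ = 0.2619, θ₃ = 0.6108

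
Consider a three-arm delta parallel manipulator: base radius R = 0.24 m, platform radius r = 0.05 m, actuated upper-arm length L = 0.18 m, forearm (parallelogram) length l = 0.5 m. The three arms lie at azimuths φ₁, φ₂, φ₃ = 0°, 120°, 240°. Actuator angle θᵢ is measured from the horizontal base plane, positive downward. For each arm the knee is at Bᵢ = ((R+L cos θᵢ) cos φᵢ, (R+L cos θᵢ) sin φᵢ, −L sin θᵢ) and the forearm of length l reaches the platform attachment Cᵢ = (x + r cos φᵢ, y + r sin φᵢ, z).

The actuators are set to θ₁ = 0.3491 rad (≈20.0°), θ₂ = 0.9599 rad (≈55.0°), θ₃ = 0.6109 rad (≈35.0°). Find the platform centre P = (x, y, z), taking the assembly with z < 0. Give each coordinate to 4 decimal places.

(0.0762, -0.0565, -0.4699)

S1 = (0.3591·cos0.0°, 0.3591·sin0.0°, -0.0616) = (0.3591, 0.0000, -0.0616)
S2 = (0.2932·cos120.0°, 0.2932·sin120.0°, -0.1474) = (-0.1466, 0.2540, -0.1474)
φ3=240.0°: virtual centre (-0.1687, -0.2922, -0.1032), radius l
eliminate P² terms by subtracting sphere 1 from 2 and 3
linear system: -1.0115x+0.5079y = -0.0250−-0.1717z; -1.0557x+-0.5845y = -0.0082−-0.0834z
Cramer: x(z) = 0.0167-0.1266z;  y(z) = -0.0160+0.0860z
quadratic in z: (1.0234)z²+(0.2071)z+(-0.1287)=0, √Δ=0.7548 → z ∈ {-0.4699, 0.2676}; z = -0.4699 (taking z<0)
x = 0.0762, y = -0.0565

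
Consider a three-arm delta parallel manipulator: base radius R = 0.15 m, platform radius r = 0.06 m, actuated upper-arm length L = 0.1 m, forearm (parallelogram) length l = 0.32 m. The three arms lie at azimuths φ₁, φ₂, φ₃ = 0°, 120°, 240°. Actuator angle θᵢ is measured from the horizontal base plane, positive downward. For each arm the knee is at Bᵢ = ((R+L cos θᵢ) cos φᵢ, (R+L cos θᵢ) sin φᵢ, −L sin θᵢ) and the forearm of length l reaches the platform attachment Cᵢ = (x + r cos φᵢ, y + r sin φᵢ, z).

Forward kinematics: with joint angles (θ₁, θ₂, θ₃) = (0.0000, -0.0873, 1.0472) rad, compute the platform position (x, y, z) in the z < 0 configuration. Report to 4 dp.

arm 1 at φ=0.0°: (R−r)+L cos θ1 = 0.1900;  O1 = (0.1900, 0.0000, 0.0000)
arm 2 at φ=120.0°: (R−r)+L cos θ2 = 0.1896;  O2 = (-0.0948, 0.1642, 0.0087)
φ3=240.0°: virtual centre (-0.0700, -0.1212, -0.0866), radius l
subtract pairs → two planes through P
[-0.5696 0.3284 0.0174]·P = -0.0001;  [-0.5200 -0.2425 -0.1732]·P = -0.0090
Cramer: x(z) = 0.0096-0.1705z;  y(z) = 0.0165-0.3487z
quadratic in z: (1.1507)z²+(0.0500)z+(-0.0696)=0, √Δ=0.5682 → z ∈ {-0.2686, 0.2252}; z = -0.2686 (taking z<0)
x = 0.0554, y = 0.1102

(0.0554, 0.1102, -0.2686)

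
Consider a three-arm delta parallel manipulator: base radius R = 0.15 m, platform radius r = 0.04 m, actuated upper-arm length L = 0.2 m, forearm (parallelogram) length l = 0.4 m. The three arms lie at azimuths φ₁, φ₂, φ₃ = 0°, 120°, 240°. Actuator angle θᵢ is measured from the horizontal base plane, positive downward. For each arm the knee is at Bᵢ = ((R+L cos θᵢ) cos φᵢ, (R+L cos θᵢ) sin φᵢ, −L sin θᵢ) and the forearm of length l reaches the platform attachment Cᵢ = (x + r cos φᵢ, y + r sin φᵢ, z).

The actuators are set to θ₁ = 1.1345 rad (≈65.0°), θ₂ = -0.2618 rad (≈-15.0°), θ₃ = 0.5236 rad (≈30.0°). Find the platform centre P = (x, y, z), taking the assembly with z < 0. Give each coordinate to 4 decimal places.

(-0.1724, 0.0936, -0.3102)

arm 1 at φ=0.0°: e+L cos θ1 = 0.1945;  S1 = (0.1945, 0.0000, -0.1813)
arm 2 at φ=120.0°: e+L cos θ2 = 0.3032;  S2 = (-0.1516, 0.2626, 0.0518)
φ3=240.0°: virtual centre (-0.1416, -0.2453, -0.1000), radius l
eliminate P² terms by subtracting sphere 1 from 2 and 3
plane₁₂: -0.6922x+0.5251y+0.4661z = 0.0239
det = 0.6926;  x = -0.0317+0.4533z,  y = 0.0037+-0.2899z
into |P−S₁|² = l²: 1.2896z² + 0.1553z + -0.0759 = 0;  Δ = 0.4158;  z = -0.3102 or 0.1898 → z<0 root = -0.3102
x = -0.1724, y = 0.0936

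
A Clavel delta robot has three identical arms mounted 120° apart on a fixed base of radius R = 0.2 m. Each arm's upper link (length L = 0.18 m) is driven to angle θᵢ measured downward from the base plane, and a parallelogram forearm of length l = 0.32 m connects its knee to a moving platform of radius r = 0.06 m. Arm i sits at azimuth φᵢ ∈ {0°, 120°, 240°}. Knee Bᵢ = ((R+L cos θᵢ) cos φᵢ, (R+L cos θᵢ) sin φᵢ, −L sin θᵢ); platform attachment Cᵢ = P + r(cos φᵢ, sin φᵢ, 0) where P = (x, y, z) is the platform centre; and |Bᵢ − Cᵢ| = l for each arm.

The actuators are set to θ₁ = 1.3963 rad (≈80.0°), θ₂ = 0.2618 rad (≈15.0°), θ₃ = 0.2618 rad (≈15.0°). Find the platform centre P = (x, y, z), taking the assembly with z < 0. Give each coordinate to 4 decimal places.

φ1=0.0°: virtual centre (0.1713, 0.0000, -0.1773), radius l
arm 2 at φ=120.0°: (R−r)+L cos θ2 = 0.3139;  centre 2 = (-0.1569, 0.2718, -0.0466)
arm 3 at φ=240.0°: (R−r)+L cos θ3 = 0.3139;  centre 3 = (-0.1569, -0.2718, -0.0466)
|centre ₂|²−|centre ₁|² = 0.0399;  |centre ₃|²−|centre ₁|² = 0.0399
linear system: -0.6564x+0.5436y = 0.0399−0.2614z; -0.6564x+-0.5436y = 0.0399−0.2614z
Cramer: x(z) = -0.0608+0.3982z;  y(z) = 0.0000-0.0000z
into |P−centre ₁|² = l²: 1.1586z² + 0.1697z + -0.0171 = 0;  Δ = 0.1081;  z = -0.2151 or 0.0687 → z<0 root = -0.2151
x = -0.1465, y = 0.0000

(-0.1465, 0.0000, -0.2151)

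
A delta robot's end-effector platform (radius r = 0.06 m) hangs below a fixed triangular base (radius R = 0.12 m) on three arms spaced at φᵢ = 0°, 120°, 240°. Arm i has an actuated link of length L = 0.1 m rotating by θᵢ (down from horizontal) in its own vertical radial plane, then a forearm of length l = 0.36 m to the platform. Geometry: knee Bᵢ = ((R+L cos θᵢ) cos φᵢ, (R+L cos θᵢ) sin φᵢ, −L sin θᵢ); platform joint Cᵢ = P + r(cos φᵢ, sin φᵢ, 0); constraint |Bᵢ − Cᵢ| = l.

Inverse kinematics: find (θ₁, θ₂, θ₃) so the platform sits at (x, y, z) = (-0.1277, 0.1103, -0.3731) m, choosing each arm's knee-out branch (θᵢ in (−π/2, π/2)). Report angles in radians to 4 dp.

rotate P by −φ1: (-0.1277, 0.1103, -0.3731)
  e−x'=0.1877;  (l²−L²−(e−x')²−y'²−z²)/2L = -0.3350
  γ=atan2(-0.3731,0.1877)=-1.1047;  ψ=arccos(-0.8021)=2.5016;  θ1=γ+ψ≈1.3969
φ2=120.0° → target in arm frame (0.1594, 0.0554)
  e−x'=-0.0994;  (l²−L²−(e−x')²−y'²−z²)/2L = -0.1628
  γ=atan2(-0.3731,-0.0994)=-1.8311;  ψ=arccos(-0.4215)=2.0059;  θ2=γ+ψ≈0.1748
φ3=240.0° → target in arm frame (-0.0317, -0.1657)
  A cos θ + B sin θ = C:  0.0917·cos θ + -0.3731·sin θ = -0.2774
  θ3 = atan2(B,A) + arccos(C/0.3842) = 1.0476

θ₁ = 1.3969, θ₂ = 0.1748, θ₃ = 1.0476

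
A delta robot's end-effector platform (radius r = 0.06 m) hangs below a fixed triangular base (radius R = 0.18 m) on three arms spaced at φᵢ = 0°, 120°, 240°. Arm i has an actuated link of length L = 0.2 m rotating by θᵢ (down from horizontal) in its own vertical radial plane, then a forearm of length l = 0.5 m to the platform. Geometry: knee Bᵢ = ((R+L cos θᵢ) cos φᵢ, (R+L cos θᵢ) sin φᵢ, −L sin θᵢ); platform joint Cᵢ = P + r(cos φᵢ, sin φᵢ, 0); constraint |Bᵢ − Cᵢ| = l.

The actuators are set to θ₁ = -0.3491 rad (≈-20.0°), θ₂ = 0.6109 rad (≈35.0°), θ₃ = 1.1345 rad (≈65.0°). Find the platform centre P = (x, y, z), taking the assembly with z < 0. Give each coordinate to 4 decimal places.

(0.2348, 0.1097, -0.4139)

arm 1 at φ=0.0°: e+L cos θ1 = 0.3079;  O1 = (0.3079, 0.0000, 0.0684)
φ2=120.0°: virtual centre (-0.1419, 0.2458, -0.1147), radius l
φ3=240.0°: virtual centre (-0.1023, -0.1771, -0.1813), radius l
subtract pairs → two planes through P
linear system: -0.8997x+0.4916y = -0.0058−-0.3663z; -0.8204x+-0.3542y = -0.0248−-0.4994z
det = 0.7220;  x = 0.0197+-0.5197z,  y = 0.0244+-0.2061z
into |P−O₁|² = l²: 1.3125z² + 0.1527z + -0.1617 = 0;  Δ = 0.8721;  z = -0.4139 or 0.2976 → z<0 root = -0.4139
x = 0.2348, y = 0.1097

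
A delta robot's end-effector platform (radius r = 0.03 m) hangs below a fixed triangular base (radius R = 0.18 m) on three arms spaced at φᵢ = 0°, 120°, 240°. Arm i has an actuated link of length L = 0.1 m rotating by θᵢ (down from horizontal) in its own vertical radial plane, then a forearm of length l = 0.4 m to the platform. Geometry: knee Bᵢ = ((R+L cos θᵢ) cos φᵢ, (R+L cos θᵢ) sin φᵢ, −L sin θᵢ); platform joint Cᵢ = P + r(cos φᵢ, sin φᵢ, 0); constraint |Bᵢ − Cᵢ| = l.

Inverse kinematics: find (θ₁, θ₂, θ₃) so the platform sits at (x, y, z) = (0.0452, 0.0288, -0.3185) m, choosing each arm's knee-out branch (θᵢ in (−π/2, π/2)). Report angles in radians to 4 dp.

rotate P by −φ1: (0.0452, 0.0288, -0.3185)
  A=0.1048, B=-0.3185, C=(l²−L²−A²−y'²−z²)/(2L)=0.1837
  γ=atan2(-0.3185,0.1048)=-1.2529;  ψ=arccos(0.5479)=0.9909;  θ1=γ+ψ≈-0.2620
φ2=120.0° → target in arm frame (0.0023, -0.0535)
  A=0.1477, B=-0.3185, C=(l²−L²−A²−y'²−z²)/(2L)=0.1194
  γ=atan2(-0.3185,0.1477)=-1.1367;  ψ=arccos(0.3402)=1.2236;  θ2=γ+ψ≈0.0870
φ3=240.0° → target in arm frame (-0.0475, 0.0247)
  A=0.1975, B=-0.3185, C=(l²−L²−A²−y'²−z²)/(2L)=0.0446
  γ=atan2(-0.3185,0.1975)=-1.0156;  ψ=arccos(0.1190)=1.4515;  θ3=γ+ψ≈0.4358

θ₁ = -0.2620, θ₂ = 0.0870, θ₃ = 0.4358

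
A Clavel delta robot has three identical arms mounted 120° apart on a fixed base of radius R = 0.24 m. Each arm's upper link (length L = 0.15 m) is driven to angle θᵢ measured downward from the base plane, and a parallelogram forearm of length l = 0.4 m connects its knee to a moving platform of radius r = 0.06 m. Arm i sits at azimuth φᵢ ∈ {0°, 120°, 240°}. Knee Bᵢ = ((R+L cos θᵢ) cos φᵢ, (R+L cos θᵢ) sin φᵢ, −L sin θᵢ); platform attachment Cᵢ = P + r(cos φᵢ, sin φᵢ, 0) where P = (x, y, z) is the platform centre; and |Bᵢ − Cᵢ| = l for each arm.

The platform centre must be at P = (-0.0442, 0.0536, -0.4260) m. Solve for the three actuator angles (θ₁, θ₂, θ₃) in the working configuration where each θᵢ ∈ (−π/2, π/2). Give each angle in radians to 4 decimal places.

θ₁ = 1.2220, θ₂ = 0.6982, θ₃ = 1.1348

arm 1 (φ=0.0°): x'=-0.0442, y'=0.0536
  A=0.2242, B=-0.4260, C=(l²−L²−A²−y'²−z²)/(2L)=-0.3237
  γ=atan2(-0.4260,0.2242)=-1.0863;  ψ=arccos(-0.6725)=2.3083;  θ1=γ+ψ≈1.2220
arm 2 (φ=120.0°): x'=0.0685, y'=0.0115
  e−x'=0.1115;  (l²−L²−(e−x')²−y'²−z²)/2L = -0.1885
  √(A²+B²)=0.4403;  θ2 = -1.3148+2.0130 ≈ 0.6982
rotate P by −φ3: (-0.0243, -0.0651, -0.4260)
  A cos θ + B sin θ = C:  0.2043·cos θ + -0.4260·sin θ = -0.2999
  θ3 = atan2(B,A) + arccos(C/0.4725) = 1.1348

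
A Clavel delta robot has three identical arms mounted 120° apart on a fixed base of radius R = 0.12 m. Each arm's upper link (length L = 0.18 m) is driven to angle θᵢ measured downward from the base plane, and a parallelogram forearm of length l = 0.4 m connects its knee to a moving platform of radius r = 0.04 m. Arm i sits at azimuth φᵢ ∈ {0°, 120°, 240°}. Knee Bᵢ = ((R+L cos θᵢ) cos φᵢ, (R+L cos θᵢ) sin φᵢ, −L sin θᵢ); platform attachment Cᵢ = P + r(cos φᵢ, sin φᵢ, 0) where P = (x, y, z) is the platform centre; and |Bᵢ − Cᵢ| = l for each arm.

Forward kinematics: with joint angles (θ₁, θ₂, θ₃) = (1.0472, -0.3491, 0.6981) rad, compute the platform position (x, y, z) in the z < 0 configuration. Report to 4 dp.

φ1=0.0°: virtual centre (0.1700, 0.0000, -0.1559), radius l
S2 = (0.2491·cos120.0°, 0.2491·sin120.0°, 0.0616) = (-0.1246, 0.2158, 0.0616)
arm 3 at φ=240.0°: ρ3 = 0.2179;  S3 = (-0.1089, -0.1887, -0.1157)
subtract pairs → two planes through P
[-0.5891 0.4315 0.4349]·P = 0.0127;  [-0.5579 -0.3774 0.0804]·P = 0.0077
det = 0.4631;  x = -0.0175+0.4293z,  y = 0.0055+-0.4217z
into |P−S₁|² = l²: 1.3621z² + 0.1462z + -0.1005 = 0;  Δ = 0.5691;  z = -0.3306 or 0.2233 → z<0 root = -0.3306
x = -0.1594, y = 0.1449

(-0.1594, 0.1449, -0.3306)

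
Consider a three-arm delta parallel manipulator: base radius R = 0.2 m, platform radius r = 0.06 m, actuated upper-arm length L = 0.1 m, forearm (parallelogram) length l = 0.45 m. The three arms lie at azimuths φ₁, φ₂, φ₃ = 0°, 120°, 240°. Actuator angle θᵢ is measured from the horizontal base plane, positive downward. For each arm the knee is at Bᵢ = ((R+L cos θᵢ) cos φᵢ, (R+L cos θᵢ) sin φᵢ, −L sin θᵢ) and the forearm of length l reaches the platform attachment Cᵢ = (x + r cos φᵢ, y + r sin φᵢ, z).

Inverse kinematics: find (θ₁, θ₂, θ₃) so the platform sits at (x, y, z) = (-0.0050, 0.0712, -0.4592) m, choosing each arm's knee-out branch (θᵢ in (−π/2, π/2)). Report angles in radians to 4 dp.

θ₁ = 0.7857, θ₂ = 0.4366, θ₃ = 1.0473

φ1=0.0° → target in arm frame (-0.0050, 0.0712)
  A cos θ + B sin θ = C:  0.1450·cos θ + -0.4592·sin θ = -0.2223
  θ1 = atan2(B,A) + arccos(C/0.4815) = 0.7857
arm 2 (φ=120.0°): x'=0.0642, y'=-0.0313
  e−x'=0.0758;  (l²−L²−(e−x')²−y'²−z²)/2L = -0.1255
  θ2 = atan2(B,A) + arccos(C/0.4654) = 0.4366
rotate P by −φ3: (-0.0592, -0.0399, -0.4592)
  e−x'=0.1992;  (l²−L²−(e−x')²−y'²−z²)/2L = -0.2981
  γ=atan2(-0.4592,0.1992)=-1.1616;  ψ=arccos(-0.5956)=2.2088;  θ3=γ+ψ≈1.0473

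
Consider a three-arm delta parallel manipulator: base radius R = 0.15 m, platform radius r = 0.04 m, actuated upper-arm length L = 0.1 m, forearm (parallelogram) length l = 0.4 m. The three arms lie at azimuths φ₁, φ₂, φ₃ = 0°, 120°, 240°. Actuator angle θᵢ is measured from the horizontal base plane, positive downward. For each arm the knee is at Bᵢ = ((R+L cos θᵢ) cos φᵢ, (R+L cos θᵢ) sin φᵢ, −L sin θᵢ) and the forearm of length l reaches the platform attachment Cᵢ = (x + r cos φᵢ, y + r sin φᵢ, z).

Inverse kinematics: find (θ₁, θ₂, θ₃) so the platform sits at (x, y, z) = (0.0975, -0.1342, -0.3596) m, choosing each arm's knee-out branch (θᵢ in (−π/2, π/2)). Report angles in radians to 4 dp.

arm 1 (φ=0.0°): x'=0.0975, y'=-0.1342
  A cos θ + B sin θ = C:  0.0125·cos θ + -0.3596·sin θ = 0.0126
  γ=atan2(-0.3596,0.0125)=-1.5360;  ψ=arccos(0.0350)=1.5357;  θ1=γ+ψ≈-0.0003
φ2=120.0° → target in arm frame (-0.1650, -0.0173)
  e−x'=0.2750;  (l²−L²−(e−x')²−y'²−z²)/2L = -0.2761
  θ2 = atan2(B,A) + arccos(C/0.4527) = 1.3088
arm 3 (φ=240.0°): x'=0.0675, y'=0.1515
  A cos θ + B sin θ = C:  0.0425·cos θ + -0.3596·sin θ = -0.0204
  √(A²+B²)=0.3621;  θ3 = -1.4531+1.6272 ≈ 0.1742

θ₁ = -0.0003, θ₂ = 1.3088, θ₃ = 0.1742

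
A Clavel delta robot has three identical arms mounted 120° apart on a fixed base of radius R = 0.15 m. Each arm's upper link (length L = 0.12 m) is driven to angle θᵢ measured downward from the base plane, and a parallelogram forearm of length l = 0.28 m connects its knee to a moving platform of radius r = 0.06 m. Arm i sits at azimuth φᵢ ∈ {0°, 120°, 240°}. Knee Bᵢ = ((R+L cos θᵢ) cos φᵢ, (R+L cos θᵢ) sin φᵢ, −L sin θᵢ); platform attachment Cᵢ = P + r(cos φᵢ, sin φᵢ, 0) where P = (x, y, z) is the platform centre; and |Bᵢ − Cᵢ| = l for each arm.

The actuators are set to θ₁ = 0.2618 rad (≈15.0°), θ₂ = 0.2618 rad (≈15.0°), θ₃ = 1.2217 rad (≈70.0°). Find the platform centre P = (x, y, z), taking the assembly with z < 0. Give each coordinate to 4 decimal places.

φ1=0.0°: virtual centre (0.2059, 0.0000, -0.0311), radius l
arm 2 at φ=120.0°: (R−r)+L cos θ2 = 0.2059;  O2 = (-0.1030, 0.1783, -0.0311)
φ3=240.0°: virtual centre (-0.0655, -0.1135, -0.1128), radius l
subtract pairs → two planes through P
linear system: -0.6177x+0.3566y = 0.0000−0.0000z; -0.5429x+-0.2270y = -0.0135−-0.1634z
Cramer: x(z) = 0.0144-0.1746z;  y(z) = 0.0249-0.3024z
quadratic in z: (1.1219)z²+(0.1139)z+(-0.0401)=0, √Δ=0.4394 → z ∈ {-0.2466, 0.1451}; z = -0.2466 (taking z<0)
x = 0.0574, y = 0.0995

(0.0574, 0.0995, -0.2466)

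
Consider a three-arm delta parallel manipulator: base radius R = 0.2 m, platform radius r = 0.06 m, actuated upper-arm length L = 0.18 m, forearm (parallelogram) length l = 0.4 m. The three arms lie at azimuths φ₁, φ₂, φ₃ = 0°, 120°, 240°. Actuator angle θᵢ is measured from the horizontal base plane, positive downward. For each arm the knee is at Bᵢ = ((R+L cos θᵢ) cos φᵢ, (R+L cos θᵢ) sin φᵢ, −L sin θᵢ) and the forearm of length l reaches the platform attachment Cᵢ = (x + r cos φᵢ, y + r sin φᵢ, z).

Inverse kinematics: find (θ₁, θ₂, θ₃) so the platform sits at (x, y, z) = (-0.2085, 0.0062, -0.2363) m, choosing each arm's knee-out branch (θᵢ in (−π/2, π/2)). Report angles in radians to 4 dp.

θ₁ = 1.3092, θ₂ = -0.3487, θ₃ = -0.2621

φ1=0.0° → target in arm frame (-0.2085, 0.0062)
  e−x'=0.3485;  (l²−L²−(e−x')²−y'²−z²)/2L = -0.1381
  γ=atan2(-0.2363,0.3485)=-0.5958;  ψ=arccos(-0.3281)=1.9051;  θ1=γ+ψ≈1.3092
arm 2 (φ=120.0°): x'=0.1096, y'=0.1775
  e−x'=0.0304;  (l²−L²−(e−x')²−y'²−z²)/2L = 0.1093
  γ=atan2(-0.2363,0.0304)=-1.4429;  ψ=arccos(0.4587)=1.0942;  θ2=γ+ψ≈-0.3487
φ3=240.0° → target in arm frame (0.0989, -0.1837)
  e−x'=0.0411;  (l²−L²−(e−x')²−y'²−z²)/2L = 0.1009
  γ=atan2(-0.2363,0.0411)=-1.3985;  ψ=arccos(0.4208)=1.1364;  θ3=γ+ψ≈-0.2621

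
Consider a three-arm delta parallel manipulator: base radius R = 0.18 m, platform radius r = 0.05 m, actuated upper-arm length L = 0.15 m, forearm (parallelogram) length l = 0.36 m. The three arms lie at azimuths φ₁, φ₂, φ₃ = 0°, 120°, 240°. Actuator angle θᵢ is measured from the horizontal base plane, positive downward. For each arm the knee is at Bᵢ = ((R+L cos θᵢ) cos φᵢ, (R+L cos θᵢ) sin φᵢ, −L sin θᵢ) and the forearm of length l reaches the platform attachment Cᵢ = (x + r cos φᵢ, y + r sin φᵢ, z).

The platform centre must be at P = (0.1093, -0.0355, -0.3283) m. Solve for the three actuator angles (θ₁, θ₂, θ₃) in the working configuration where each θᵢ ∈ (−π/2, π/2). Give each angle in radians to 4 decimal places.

θ₁ = 0.0870, θ₂ = 1.0472, θ₃ = 0.7855

rotate P by −φ1: (0.1093, -0.0355, -0.3283)
  A cos θ + B sin θ = C:  0.0207·cos θ + -0.3283·sin θ = -0.0079
  √(A²+B²)=0.3290;  θ1 = -1.5078+1.5948 ≈ 0.0870
arm 2 (φ=120.0°): x'=-0.0854, y'=-0.0769
  e−x'=0.2154;  (l²−L²−(e−x')²−y'²−z²)/2L = -0.1766
  γ=atan2(-0.3283,0.2154)=-0.9902;  ψ=arccos(-0.4498)=2.0374;  θ2=γ+ψ≈1.0472
arm 3 (φ=240.0°): x'=-0.0239, y'=0.1124
  A=0.1539, B=-0.3283, C=(l²−L²−A²−y'²−z²)/(2L)=-0.1233
  γ=atan2(-0.3283,0.1539)=-1.1324;  ψ=arccos(-0.3402)=1.9179;  θ3=γ+ψ≈0.7855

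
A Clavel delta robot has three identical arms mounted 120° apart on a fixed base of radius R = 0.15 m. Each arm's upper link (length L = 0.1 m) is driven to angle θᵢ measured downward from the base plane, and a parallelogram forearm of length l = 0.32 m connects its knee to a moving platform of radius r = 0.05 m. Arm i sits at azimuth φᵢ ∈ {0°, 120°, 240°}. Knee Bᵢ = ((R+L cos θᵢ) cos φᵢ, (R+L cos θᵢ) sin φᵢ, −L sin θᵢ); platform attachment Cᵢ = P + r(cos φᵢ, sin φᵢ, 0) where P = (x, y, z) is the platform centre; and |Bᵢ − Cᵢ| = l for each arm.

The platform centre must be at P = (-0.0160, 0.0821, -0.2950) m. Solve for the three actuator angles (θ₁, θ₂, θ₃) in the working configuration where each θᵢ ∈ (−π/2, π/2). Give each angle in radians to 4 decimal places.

arm 1 (φ=0.0°): x'=-0.0160, y'=0.0821
  e−x'=0.1160;  (l²−L²−(e−x')²−y'²−z²)/2L = -0.0741
  γ=atan2(-0.2950,0.1160)=-1.1961;  ψ=arccos(-0.2338)=1.8068;  θ1=γ+ψ≈0.6106
rotate P by −φ2: (0.0791, -0.0272, -0.2950)
  A=0.0209, B=-0.2950, C=(l²−L²−A²−y'²−z²)/(2L)=0.0210
  θ2 = atan2(B,A) + arccos(C/0.2957) = -0.0003
rotate P by −φ3: (-0.0631, -0.0549, -0.2950)
  e−x'=0.1631;  (l²−L²−(e−x')²−y'²−z²)/2L = -0.1212
  √(A²+B²)=0.3371;  θ3 = -1.0657+1.9386 ≈ 0.8729

θ₁ = 0.6106, θ₂ = -0.0003, θ₃ = 0.8729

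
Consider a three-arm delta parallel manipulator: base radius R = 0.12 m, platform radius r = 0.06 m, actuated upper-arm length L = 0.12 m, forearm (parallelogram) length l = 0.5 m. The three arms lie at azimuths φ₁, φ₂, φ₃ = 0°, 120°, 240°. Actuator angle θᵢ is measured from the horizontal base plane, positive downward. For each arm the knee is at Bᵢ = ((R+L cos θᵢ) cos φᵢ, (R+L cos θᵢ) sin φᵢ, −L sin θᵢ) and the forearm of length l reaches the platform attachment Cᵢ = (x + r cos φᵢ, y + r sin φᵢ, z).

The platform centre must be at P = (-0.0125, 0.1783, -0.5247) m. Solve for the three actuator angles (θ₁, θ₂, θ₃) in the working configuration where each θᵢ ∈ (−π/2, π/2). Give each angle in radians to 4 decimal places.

rotate P by −φ1: (-0.0125, 0.1783, -0.5247)
  A=0.0725, B=-0.5247, C=(l²−L²−A²−y'²−z²)/(2L)=-0.3198
  γ=atan2(-0.5247,0.0725)=-1.4335;  ψ=arccos(-0.6038)=2.2191;  θ1=γ+ψ≈0.7856
arm 2 (φ=120.0°): x'=0.1607, y'=-0.0783
  e−x'=-0.1007;  (l²−L²−(e−x')²−y'²−z²)/2L = -0.2332
  √(A²+B²)=0.5343;  θ2 = -1.7603+2.0226 ≈ 0.2622
φ3=240.0° → target in arm frame (-0.1482, -0.1000)
  A cos θ + B sin θ = C:  0.2082·cos θ + -0.5247·sin θ = -0.3877
  γ=atan2(-0.5247,0.2082)=-1.1931;  ψ=arccos(-0.6867)=2.3278;  θ3=γ+ψ≈1.1347

θ₁ = 0.7856, θ₂ = 0.2622, θ₃ = 1.1347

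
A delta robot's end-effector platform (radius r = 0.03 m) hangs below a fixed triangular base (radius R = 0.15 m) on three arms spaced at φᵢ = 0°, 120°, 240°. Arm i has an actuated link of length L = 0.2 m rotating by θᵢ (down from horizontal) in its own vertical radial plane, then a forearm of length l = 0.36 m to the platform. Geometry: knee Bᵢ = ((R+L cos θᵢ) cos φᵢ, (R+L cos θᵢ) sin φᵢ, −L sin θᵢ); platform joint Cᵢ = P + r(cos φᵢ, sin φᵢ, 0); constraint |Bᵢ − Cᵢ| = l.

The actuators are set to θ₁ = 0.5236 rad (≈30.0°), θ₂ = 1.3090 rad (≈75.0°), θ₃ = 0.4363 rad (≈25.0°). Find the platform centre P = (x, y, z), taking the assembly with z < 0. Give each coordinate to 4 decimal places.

(0.0680, -0.1398, -0.3436)

O1 = (0.2932·cos0.0°, 0.2932·sin0.0°, -0.1000) = (0.2932, 0.0000, -0.1000)
O2 = (0.1718·cos120.0°, 0.1718·sin120.0°, -0.1932) = (-0.0859, 0.1488, -0.1932)
φ3=240.0°: virtual centre (-0.1506, -0.2609, -0.0845), radius l
eliminate P² terms by subtracting sphere 1 from 2 and 3
linear system: -0.7582x+0.2975y = -0.0291−-0.1864z; -0.8877x+-0.5218y = 0.0019−0.0310z
Cramer: x(z) = 0.0222-0.1334z;  y(z) = -0.0414+0.2864z
into |P−O₁|² = l²: 1.0998z² + 0.2486z + -0.0444 = 0;  Δ = 0.2573;  z = -0.3436 or 0.1176 → z<0 root = -0.3436
x = 0.0680, y = -0.1398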